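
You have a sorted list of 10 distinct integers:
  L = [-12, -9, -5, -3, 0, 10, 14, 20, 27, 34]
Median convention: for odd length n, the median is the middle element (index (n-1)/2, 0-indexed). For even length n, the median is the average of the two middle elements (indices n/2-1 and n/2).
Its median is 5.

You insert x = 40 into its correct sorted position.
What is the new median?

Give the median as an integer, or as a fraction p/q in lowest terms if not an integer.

Answer: 10

Derivation:
Old list (sorted, length 10): [-12, -9, -5, -3, 0, 10, 14, 20, 27, 34]
Old median = 5
Insert x = 40
Old length even (10). Middle pair: indices 4,5 = 0,10.
New length odd (11). New median = single middle element.
x = 40: 10 elements are < x, 0 elements are > x.
New sorted list: [-12, -9, -5, -3, 0, 10, 14, 20, 27, 34, 40]
New median = 10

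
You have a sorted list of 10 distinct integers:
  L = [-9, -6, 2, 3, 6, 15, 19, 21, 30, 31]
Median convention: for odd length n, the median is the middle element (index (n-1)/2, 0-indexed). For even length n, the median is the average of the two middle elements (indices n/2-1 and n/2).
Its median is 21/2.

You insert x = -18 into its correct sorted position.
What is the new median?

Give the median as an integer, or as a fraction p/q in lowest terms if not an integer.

Answer: 6

Derivation:
Old list (sorted, length 10): [-9, -6, 2, 3, 6, 15, 19, 21, 30, 31]
Old median = 21/2
Insert x = -18
Old length even (10). Middle pair: indices 4,5 = 6,15.
New length odd (11). New median = single middle element.
x = -18: 0 elements are < x, 10 elements are > x.
New sorted list: [-18, -9, -6, 2, 3, 6, 15, 19, 21, 30, 31]
New median = 6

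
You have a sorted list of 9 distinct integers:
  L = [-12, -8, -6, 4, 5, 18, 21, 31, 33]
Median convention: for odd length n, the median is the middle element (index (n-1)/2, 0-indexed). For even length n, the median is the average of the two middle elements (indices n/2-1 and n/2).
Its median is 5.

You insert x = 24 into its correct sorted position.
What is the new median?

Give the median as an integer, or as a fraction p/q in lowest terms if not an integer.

Old list (sorted, length 9): [-12, -8, -6, 4, 5, 18, 21, 31, 33]
Old median = 5
Insert x = 24
Old length odd (9). Middle was index 4 = 5.
New length even (10). New median = avg of two middle elements.
x = 24: 7 elements are < x, 2 elements are > x.
New sorted list: [-12, -8, -6, 4, 5, 18, 21, 24, 31, 33]
New median = 23/2

Answer: 23/2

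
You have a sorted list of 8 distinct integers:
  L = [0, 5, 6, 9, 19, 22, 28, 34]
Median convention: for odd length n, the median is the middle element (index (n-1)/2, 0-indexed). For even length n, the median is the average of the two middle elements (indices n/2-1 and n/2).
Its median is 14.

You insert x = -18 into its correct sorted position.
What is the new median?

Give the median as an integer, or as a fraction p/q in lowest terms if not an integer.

Answer: 9

Derivation:
Old list (sorted, length 8): [0, 5, 6, 9, 19, 22, 28, 34]
Old median = 14
Insert x = -18
Old length even (8). Middle pair: indices 3,4 = 9,19.
New length odd (9). New median = single middle element.
x = -18: 0 elements are < x, 8 elements are > x.
New sorted list: [-18, 0, 5, 6, 9, 19, 22, 28, 34]
New median = 9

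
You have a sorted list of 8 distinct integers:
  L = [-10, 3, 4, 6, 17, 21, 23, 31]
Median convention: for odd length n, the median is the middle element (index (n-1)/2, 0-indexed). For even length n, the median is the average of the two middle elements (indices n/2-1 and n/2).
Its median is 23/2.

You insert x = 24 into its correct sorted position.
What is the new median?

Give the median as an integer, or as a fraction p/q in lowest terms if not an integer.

Answer: 17

Derivation:
Old list (sorted, length 8): [-10, 3, 4, 6, 17, 21, 23, 31]
Old median = 23/2
Insert x = 24
Old length even (8). Middle pair: indices 3,4 = 6,17.
New length odd (9). New median = single middle element.
x = 24: 7 elements are < x, 1 elements are > x.
New sorted list: [-10, 3, 4, 6, 17, 21, 23, 24, 31]
New median = 17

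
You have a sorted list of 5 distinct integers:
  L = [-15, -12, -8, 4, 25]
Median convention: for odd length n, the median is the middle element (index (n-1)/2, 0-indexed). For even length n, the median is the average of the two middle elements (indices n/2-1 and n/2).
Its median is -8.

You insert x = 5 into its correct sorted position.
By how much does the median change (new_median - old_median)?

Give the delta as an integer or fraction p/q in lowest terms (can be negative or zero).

Answer: 6

Derivation:
Old median = -8
After inserting x = 5: new sorted = [-15, -12, -8, 4, 5, 25]
New median = -2
Delta = -2 - -8 = 6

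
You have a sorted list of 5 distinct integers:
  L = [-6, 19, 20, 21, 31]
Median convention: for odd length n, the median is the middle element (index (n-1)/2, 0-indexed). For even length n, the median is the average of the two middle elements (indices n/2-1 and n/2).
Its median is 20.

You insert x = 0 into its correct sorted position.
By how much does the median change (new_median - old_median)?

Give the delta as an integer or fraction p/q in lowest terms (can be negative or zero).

Answer: -1/2

Derivation:
Old median = 20
After inserting x = 0: new sorted = [-6, 0, 19, 20, 21, 31]
New median = 39/2
Delta = 39/2 - 20 = -1/2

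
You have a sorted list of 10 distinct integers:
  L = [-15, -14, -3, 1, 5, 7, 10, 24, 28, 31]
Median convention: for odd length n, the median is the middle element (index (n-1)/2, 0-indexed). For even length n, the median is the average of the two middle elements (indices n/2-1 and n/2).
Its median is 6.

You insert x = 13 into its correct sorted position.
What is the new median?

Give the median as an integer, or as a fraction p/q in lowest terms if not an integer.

Answer: 7

Derivation:
Old list (sorted, length 10): [-15, -14, -3, 1, 5, 7, 10, 24, 28, 31]
Old median = 6
Insert x = 13
Old length even (10). Middle pair: indices 4,5 = 5,7.
New length odd (11). New median = single middle element.
x = 13: 7 elements are < x, 3 elements are > x.
New sorted list: [-15, -14, -3, 1, 5, 7, 10, 13, 24, 28, 31]
New median = 7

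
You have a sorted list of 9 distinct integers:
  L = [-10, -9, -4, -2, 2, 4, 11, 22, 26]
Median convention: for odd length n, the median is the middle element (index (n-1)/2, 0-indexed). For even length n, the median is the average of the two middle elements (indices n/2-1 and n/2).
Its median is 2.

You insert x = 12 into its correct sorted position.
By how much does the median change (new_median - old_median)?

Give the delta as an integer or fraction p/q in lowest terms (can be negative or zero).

Old median = 2
After inserting x = 12: new sorted = [-10, -9, -4, -2, 2, 4, 11, 12, 22, 26]
New median = 3
Delta = 3 - 2 = 1

Answer: 1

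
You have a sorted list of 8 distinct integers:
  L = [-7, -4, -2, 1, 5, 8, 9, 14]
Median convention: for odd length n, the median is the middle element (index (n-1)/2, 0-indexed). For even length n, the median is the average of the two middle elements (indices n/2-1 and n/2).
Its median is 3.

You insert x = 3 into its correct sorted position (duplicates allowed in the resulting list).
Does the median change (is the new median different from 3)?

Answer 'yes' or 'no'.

Old median = 3
Insert x = 3
New median = 3
Changed? no

Answer: no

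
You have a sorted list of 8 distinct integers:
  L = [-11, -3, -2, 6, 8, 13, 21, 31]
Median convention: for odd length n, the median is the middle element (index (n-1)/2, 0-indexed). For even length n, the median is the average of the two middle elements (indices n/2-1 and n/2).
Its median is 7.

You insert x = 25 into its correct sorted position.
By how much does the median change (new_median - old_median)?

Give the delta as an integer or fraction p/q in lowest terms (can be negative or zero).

Old median = 7
After inserting x = 25: new sorted = [-11, -3, -2, 6, 8, 13, 21, 25, 31]
New median = 8
Delta = 8 - 7 = 1

Answer: 1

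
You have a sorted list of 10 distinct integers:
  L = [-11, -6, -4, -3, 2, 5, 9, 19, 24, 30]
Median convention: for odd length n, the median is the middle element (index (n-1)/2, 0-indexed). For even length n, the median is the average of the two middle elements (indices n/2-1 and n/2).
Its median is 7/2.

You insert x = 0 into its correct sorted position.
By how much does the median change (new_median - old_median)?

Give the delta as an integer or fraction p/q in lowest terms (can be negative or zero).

Answer: -3/2

Derivation:
Old median = 7/2
After inserting x = 0: new sorted = [-11, -6, -4, -3, 0, 2, 5, 9, 19, 24, 30]
New median = 2
Delta = 2 - 7/2 = -3/2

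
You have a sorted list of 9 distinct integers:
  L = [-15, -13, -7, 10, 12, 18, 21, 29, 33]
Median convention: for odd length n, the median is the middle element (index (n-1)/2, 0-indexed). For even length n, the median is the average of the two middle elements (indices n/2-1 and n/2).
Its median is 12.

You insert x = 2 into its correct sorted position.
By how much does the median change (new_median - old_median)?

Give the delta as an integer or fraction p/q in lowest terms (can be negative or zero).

Answer: -1

Derivation:
Old median = 12
After inserting x = 2: new sorted = [-15, -13, -7, 2, 10, 12, 18, 21, 29, 33]
New median = 11
Delta = 11 - 12 = -1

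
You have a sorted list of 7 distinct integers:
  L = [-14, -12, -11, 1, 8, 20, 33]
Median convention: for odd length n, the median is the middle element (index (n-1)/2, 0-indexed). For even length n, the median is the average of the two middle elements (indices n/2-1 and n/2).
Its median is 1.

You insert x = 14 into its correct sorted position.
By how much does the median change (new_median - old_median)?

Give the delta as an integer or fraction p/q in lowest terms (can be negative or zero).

Answer: 7/2

Derivation:
Old median = 1
After inserting x = 14: new sorted = [-14, -12, -11, 1, 8, 14, 20, 33]
New median = 9/2
Delta = 9/2 - 1 = 7/2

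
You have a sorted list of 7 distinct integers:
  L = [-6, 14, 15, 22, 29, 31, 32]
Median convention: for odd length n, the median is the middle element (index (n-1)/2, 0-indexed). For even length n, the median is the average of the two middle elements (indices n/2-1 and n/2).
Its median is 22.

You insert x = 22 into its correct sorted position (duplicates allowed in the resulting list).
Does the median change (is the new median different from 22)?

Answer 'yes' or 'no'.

Old median = 22
Insert x = 22
New median = 22
Changed? no

Answer: no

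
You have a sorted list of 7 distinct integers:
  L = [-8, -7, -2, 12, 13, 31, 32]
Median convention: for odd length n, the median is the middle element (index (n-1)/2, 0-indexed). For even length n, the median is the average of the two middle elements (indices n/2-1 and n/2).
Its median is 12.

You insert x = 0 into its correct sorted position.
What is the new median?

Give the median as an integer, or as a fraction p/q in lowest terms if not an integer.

Old list (sorted, length 7): [-8, -7, -2, 12, 13, 31, 32]
Old median = 12
Insert x = 0
Old length odd (7). Middle was index 3 = 12.
New length even (8). New median = avg of two middle elements.
x = 0: 3 elements are < x, 4 elements are > x.
New sorted list: [-8, -7, -2, 0, 12, 13, 31, 32]
New median = 6

Answer: 6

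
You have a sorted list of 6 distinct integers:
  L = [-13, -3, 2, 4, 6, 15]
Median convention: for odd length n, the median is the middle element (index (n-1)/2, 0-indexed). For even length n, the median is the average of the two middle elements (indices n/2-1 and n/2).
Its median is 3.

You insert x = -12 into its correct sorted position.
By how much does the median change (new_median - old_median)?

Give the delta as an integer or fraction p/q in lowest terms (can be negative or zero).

Old median = 3
After inserting x = -12: new sorted = [-13, -12, -3, 2, 4, 6, 15]
New median = 2
Delta = 2 - 3 = -1

Answer: -1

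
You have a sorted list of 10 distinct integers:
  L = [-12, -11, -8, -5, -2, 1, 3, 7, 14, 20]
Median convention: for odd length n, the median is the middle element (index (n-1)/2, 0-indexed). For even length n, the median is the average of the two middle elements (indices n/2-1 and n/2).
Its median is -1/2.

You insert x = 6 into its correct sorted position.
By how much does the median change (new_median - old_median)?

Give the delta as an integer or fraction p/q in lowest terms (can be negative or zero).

Answer: 3/2

Derivation:
Old median = -1/2
After inserting x = 6: new sorted = [-12, -11, -8, -5, -2, 1, 3, 6, 7, 14, 20]
New median = 1
Delta = 1 - -1/2 = 3/2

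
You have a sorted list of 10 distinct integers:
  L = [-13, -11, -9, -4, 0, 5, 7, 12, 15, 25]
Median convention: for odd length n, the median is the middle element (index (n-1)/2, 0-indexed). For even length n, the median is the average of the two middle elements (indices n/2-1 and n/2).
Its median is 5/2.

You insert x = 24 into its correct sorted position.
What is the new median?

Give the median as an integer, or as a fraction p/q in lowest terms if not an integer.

Answer: 5

Derivation:
Old list (sorted, length 10): [-13, -11, -9, -4, 0, 5, 7, 12, 15, 25]
Old median = 5/2
Insert x = 24
Old length even (10). Middle pair: indices 4,5 = 0,5.
New length odd (11). New median = single middle element.
x = 24: 9 elements are < x, 1 elements are > x.
New sorted list: [-13, -11, -9, -4, 0, 5, 7, 12, 15, 24, 25]
New median = 5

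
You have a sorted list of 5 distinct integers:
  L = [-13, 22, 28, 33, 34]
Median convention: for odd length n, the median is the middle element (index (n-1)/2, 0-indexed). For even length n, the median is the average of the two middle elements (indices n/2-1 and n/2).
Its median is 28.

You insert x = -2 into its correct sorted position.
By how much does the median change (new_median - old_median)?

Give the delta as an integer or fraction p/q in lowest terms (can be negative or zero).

Old median = 28
After inserting x = -2: new sorted = [-13, -2, 22, 28, 33, 34]
New median = 25
Delta = 25 - 28 = -3

Answer: -3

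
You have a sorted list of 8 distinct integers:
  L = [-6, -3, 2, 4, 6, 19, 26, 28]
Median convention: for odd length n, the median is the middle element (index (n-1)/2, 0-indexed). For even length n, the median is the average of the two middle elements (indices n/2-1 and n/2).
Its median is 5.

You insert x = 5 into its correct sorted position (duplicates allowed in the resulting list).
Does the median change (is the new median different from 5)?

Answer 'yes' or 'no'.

Answer: no

Derivation:
Old median = 5
Insert x = 5
New median = 5
Changed? no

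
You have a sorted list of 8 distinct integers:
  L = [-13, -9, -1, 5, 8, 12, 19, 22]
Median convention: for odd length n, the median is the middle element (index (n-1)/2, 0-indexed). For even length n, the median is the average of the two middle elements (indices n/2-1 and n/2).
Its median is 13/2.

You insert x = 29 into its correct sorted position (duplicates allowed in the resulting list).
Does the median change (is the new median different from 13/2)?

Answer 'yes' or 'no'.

Old median = 13/2
Insert x = 29
New median = 8
Changed? yes

Answer: yes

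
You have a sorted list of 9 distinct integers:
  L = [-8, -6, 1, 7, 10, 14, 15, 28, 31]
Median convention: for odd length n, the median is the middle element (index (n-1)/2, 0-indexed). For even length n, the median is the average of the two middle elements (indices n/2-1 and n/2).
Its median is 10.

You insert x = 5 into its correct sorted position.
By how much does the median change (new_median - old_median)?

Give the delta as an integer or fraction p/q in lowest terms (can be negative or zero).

Answer: -3/2

Derivation:
Old median = 10
After inserting x = 5: new sorted = [-8, -6, 1, 5, 7, 10, 14, 15, 28, 31]
New median = 17/2
Delta = 17/2 - 10 = -3/2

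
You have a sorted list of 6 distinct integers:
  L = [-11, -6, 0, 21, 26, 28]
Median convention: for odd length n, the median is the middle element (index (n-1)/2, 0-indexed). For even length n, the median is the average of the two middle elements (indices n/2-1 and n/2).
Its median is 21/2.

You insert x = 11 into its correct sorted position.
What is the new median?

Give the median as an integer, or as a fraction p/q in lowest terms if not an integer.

Answer: 11

Derivation:
Old list (sorted, length 6): [-11, -6, 0, 21, 26, 28]
Old median = 21/2
Insert x = 11
Old length even (6). Middle pair: indices 2,3 = 0,21.
New length odd (7). New median = single middle element.
x = 11: 3 elements are < x, 3 elements are > x.
New sorted list: [-11, -6, 0, 11, 21, 26, 28]
New median = 11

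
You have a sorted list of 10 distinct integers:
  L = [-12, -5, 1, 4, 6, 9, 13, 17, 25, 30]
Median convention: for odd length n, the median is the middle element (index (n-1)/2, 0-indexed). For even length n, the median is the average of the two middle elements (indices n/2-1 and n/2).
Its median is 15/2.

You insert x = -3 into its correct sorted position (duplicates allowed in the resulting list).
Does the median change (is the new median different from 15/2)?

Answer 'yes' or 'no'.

Answer: yes

Derivation:
Old median = 15/2
Insert x = -3
New median = 6
Changed? yes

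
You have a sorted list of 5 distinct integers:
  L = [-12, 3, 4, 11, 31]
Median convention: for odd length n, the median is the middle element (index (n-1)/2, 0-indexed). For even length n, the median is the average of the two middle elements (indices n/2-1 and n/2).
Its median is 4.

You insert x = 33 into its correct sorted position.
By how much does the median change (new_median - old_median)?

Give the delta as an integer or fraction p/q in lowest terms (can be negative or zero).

Answer: 7/2

Derivation:
Old median = 4
After inserting x = 33: new sorted = [-12, 3, 4, 11, 31, 33]
New median = 15/2
Delta = 15/2 - 4 = 7/2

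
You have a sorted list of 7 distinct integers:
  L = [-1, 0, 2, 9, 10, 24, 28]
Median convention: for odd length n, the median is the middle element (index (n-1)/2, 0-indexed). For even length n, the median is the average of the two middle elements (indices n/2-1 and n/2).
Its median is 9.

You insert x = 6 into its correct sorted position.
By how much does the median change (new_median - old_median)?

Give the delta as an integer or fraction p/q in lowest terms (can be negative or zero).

Old median = 9
After inserting x = 6: new sorted = [-1, 0, 2, 6, 9, 10, 24, 28]
New median = 15/2
Delta = 15/2 - 9 = -3/2

Answer: -3/2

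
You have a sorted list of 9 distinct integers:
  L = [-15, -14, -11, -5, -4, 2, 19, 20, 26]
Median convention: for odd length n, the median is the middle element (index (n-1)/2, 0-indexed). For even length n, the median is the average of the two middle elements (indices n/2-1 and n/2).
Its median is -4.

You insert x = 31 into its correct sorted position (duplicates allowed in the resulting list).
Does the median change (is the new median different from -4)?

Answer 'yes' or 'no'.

Answer: yes

Derivation:
Old median = -4
Insert x = 31
New median = -1
Changed? yes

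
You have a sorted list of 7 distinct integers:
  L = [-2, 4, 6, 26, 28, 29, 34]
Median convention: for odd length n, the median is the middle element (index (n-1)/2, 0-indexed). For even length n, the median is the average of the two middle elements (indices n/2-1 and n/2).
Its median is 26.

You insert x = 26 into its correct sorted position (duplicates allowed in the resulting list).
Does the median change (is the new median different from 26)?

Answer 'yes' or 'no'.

Old median = 26
Insert x = 26
New median = 26
Changed? no

Answer: no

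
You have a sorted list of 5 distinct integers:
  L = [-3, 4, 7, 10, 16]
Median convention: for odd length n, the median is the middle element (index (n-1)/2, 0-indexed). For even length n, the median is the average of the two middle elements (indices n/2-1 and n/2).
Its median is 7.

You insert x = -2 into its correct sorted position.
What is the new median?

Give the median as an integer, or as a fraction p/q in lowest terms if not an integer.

Old list (sorted, length 5): [-3, 4, 7, 10, 16]
Old median = 7
Insert x = -2
Old length odd (5). Middle was index 2 = 7.
New length even (6). New median = avg of two middle elements.
x = -2: 1 elements are < x, 4 elements are > x.
New sorted list: [-3, -2, 4, 7, 10, 16]
New median = 11/2

Answer: 11/2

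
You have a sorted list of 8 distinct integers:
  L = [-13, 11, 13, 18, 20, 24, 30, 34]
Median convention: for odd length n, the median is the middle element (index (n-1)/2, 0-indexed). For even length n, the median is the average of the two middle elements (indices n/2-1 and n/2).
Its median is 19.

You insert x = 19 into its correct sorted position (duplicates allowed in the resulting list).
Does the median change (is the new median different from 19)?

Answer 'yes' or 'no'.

Answer: no

Derivation:
Old median = 19
Insert x = 19
New median = 19
Changed? no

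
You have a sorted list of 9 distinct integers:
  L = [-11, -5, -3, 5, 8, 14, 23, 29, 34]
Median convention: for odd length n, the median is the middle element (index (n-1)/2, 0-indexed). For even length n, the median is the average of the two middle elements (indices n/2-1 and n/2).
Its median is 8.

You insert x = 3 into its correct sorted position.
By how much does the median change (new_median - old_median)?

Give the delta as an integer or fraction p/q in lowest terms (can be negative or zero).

Answer: -3/2

Derivation:
Old median = 8
After inserting x = 3: new sorted = [-11, -5, -3, 3, 5, 8, 14, 23, 29, 34]
New median = 13/2
Delta = 13/2 - 8 = -3/2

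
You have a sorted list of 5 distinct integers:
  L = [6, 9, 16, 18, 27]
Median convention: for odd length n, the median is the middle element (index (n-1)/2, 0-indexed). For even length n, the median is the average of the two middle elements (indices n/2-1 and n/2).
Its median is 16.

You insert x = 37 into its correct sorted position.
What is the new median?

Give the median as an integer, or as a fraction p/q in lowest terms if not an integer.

Old list (sorted, length 5): [6, 9, 16, 18, 27]
Old median = 16
Insert x = 37
Old length odd (5). Middle was index 2 = 16.
New length even (6). New median = avg of two middle elements.
x = 37: 5 elements are < x, 0 elements are > x.
New sorted list: [6, 9, 16, 18, 27, 37]
New median = 17

Answer: 17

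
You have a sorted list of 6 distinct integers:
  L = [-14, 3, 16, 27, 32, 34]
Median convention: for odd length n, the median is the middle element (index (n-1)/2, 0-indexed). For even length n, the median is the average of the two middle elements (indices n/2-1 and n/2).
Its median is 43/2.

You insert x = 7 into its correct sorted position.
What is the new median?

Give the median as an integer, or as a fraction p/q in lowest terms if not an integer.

Old list (sorted, length 6): [-14, 3, 16, 27, 32, 34]
Old median = 43/2
Insert x = 7
Old length even (6). Middle pair: indices 2,3 = 16,27.
New length odd (7). New median = single middle element.
x = 7: 2 elements are < x, 4 elements are > x.
New sorted list: [-14, 3, 7, 16, 27, 32, 34]
New median = 16

Answer: 16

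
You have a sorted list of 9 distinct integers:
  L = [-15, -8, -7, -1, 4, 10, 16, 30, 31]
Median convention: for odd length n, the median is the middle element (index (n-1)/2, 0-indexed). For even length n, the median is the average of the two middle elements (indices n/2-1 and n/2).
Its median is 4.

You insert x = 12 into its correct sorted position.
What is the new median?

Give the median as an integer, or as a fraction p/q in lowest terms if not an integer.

Old list (sorted, length 9): [-15, -8, -7, -1, 4, 10, 16, 30, 31]
Old median = 4
Insert x = 12
Old length odd (9). Middle was index 4 = 4.
New length even (10). New median = avg of two middle elements.
x = 12: 6 elements are < x, 3 elements are > x.
New sorted list: [-15, -8, -7, -1, 4, 10, 12, 16, 30, 31]
New median = 7

Answer: 7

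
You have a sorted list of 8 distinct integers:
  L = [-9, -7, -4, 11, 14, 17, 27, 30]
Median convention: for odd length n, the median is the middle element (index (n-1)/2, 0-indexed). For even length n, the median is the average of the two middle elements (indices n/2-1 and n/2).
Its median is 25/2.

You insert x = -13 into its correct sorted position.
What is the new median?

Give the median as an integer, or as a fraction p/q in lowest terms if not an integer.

Old list (sorted, length 8): [-9, -7, -4, 11, 14, 17, 27, 30]
Old median = 25/2
Insert x = -13
Old length even (8). Middle pair: indices 3,4 = 11,14.
New length odd (9). New median = single middle element.
x = -13: 0 elements are < x, 8 elements are > x.
New sorted list: [-13, -9, -7, -4, 11, 14, 17, 27, 30]
New median = 11

Answer: 11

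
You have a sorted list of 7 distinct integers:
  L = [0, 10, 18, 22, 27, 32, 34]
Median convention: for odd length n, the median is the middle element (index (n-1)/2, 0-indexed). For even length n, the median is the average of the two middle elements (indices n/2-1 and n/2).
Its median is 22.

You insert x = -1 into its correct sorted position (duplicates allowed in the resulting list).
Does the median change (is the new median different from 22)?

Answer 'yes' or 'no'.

Old median = 22
Insert x = -1
New median = 20
Changed? yes

Answer: yes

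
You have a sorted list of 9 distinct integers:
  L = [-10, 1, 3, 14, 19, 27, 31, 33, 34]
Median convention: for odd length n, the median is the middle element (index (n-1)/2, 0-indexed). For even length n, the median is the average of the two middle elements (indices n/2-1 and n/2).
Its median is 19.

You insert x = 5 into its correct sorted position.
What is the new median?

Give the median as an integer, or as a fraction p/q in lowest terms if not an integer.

Old list (sorted, length 9): [-10, 1, 3, 14, 19, 27, 31, 33, 34]
Old median = 19
Insert x = 5
Old length odd (9). Middle was index 4 = 19.
New length even (10). New median = avg of two middle elements.
x = 5: 3 elements are < x, 6 elements are > x.
New sorted list: [-10, 1, 3, 5, 14, 19, 27, 31, 33, 34]
New median = 33/2

Answer: 33/2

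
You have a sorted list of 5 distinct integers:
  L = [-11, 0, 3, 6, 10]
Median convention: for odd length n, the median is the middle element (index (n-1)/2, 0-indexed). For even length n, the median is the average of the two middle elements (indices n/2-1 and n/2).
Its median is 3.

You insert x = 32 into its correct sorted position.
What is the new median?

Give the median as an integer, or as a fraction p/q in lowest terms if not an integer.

Answer: 9/2

Derivation:
Old list (sorted, length 5): [-11, 0, 3, 6, 10]
Old median = 3
Insert x = 32
Old length odd (5). Middle was index 2 = 3.
New length even (6). New median = avg of two middle elements.
x = 32: 5 elements are < x, 0 elements are > x.
New sorted list: [-11, 0, 3, 6, 10, 32]
New median = 9/2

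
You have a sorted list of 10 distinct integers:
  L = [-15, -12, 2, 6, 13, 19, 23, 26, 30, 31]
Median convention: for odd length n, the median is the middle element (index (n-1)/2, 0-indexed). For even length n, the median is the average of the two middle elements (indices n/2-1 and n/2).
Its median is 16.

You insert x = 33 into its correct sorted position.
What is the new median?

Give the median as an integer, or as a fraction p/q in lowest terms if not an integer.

Old list (sorted, length 10): [-15, -12, 2, 6, 13, 19, 23, 26, 30, 31]
Old median = 16
Insert x = 33
Old length even (10). Middle pair: indices 4,5 = 13,19.
New length odd (11). New median = single middle element.
x = 33: 10 elements are < x, 0 elements are > x.
New sorted list: [-15, -12, 2, 6, 13, 19, 23, 26, 30, 31, 33]
New median = 19

Answer: 19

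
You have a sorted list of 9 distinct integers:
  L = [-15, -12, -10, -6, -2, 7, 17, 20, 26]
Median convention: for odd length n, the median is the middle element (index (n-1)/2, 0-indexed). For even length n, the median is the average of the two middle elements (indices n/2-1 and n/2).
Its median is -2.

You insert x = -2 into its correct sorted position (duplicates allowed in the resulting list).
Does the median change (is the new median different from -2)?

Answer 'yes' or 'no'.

Old median = -2
Insert x = -2
New median = -2
Changed? no

Answer: no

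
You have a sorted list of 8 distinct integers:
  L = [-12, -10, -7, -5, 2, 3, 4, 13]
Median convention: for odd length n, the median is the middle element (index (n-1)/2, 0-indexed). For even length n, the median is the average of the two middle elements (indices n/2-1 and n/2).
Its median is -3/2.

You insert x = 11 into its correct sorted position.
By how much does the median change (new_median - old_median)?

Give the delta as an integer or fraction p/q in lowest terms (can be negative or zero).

Answer: 7/2

Derivation:
Old median = -3/2
After inserting x = 11: new sorted = [-12, -10, -7, -5, 2, 3, 4, 11, 13]
New median = 2
Delta = 2 - -3/2 = 7/2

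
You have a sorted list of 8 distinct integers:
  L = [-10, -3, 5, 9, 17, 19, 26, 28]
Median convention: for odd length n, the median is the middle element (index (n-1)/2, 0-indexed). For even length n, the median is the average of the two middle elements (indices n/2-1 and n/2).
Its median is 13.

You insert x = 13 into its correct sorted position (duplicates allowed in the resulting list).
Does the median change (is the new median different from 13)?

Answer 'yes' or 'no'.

Old median = 13
Insert x = 13
New median = 13
Changed? no

Answer: no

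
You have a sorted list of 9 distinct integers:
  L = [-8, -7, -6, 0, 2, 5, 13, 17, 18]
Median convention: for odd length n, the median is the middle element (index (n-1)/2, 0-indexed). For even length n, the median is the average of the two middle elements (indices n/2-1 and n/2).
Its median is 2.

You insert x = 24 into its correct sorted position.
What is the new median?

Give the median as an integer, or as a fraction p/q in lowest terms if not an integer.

Answer: 7/2

Derivation:
Old list (sorted, length 9): [-8, -7, -6, 0, 2, 5, 13, 17, 18]
Old median = 2
Insert x = 24
Old length odd (9). Middle was index 4 = 2.
New length even (10). New median = avg of two middle elements.
x = 24: 9 elements are < x, 0 elements are > x.
New sorted list: [-8, -7, -6, 0, 2, 5, 13, 17, 18, 24]
New median = 7/2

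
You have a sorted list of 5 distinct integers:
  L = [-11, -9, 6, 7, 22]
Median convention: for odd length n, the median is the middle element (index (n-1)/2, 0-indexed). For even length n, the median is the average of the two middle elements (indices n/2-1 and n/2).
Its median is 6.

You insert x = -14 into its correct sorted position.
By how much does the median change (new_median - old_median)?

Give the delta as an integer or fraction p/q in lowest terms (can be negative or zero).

Old median = 6
After inserting x = -14: new sorted = [-14, -11, -9, 6, 7, 22]
New median = -3/2
Delta = -3/2 - 6 = -15/2

Answer: -15/2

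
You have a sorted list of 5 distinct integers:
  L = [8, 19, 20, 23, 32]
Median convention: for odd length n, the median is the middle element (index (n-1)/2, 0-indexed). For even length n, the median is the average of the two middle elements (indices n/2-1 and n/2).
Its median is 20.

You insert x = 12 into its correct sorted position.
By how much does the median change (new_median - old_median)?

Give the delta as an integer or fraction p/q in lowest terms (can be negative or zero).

Old median = 20
After inserting x = 12: new sorted = [8, 12, 19, 20, 23, 32]
New median = 39/2
Delta = 39/2 - 20 = -1/2

Answer: -1/2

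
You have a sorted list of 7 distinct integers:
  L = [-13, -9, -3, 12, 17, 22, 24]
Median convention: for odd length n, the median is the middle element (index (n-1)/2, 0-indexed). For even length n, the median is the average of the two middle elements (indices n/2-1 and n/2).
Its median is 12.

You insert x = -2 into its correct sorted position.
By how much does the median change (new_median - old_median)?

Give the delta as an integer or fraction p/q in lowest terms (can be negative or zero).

Answer: -7

Derivation:
Old median = 12
After inserting x = -2: new sorted = [-13, -9, -3, -2, 12, 17, 22, 24]
New median = 5
Delta = 5 - 12 = -7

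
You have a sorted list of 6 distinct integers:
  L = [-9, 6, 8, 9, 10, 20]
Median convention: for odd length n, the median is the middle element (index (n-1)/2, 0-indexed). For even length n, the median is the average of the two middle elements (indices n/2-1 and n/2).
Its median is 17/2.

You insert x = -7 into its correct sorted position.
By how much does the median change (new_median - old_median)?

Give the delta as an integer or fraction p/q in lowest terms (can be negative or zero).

Old median = 17/2
After inserting x = -7: new sorted = [-9, -7, 6, 8, 9, 10, 20]
New median = 8
Delta = 8 - 17/2 = -1/2

Answer: -1/2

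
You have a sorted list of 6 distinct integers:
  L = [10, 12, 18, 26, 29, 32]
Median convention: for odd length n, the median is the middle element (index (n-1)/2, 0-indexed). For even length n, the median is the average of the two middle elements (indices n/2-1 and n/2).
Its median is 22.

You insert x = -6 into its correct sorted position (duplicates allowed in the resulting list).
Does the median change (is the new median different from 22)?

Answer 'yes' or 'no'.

Answer: yes

Derivation:
Old median = 22
Insert x = -6
New median = 18
Changed? yes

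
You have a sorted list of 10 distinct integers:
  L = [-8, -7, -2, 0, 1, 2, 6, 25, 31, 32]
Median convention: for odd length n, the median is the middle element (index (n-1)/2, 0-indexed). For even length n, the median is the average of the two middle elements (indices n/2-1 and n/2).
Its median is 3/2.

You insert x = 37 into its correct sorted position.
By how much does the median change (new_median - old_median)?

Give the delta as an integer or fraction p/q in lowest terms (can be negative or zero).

Old median = 3/2
After inserting x = 37: new sorted = [-8, -7, -2, 0, 1, 2, 6, 25, 31, 32, 37]
New median = 2
Delta = 2 - 3/2 = 1/2

Answer: 1/2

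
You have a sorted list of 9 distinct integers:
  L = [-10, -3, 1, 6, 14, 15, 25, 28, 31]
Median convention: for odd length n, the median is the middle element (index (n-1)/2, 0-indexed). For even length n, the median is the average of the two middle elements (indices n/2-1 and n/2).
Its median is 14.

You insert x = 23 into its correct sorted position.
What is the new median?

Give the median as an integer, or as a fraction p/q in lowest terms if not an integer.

Old list (sorted, length 9): [-10, -3, 1, 6, 14, 15, 25, 28, 31]
Old median = 14
Insert x = 23
Old length odd (9). Middle was index 4 = 14.
New length even (10). New median = avg of two middle elements.
x = 23: 6 elements are < x, 3 elements are > x.
New sorted list: [-10, -3, 1, 6, 14, 15, 23, 25, 28, 31]
New median = 29/2

Answer: 29/2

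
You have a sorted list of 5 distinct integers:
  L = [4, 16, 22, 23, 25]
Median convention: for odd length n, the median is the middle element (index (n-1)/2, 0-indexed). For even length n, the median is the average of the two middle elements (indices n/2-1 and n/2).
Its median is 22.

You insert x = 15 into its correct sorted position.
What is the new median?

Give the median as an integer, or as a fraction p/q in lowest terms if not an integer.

Answer: 19

Derivation:
Old list (sorted, length 5): [4, 16, 22, 23, 25]
Old median = 22
Insert x = 15
Old length odd (5). Middle was index 2 = 22.
New length even (6). New median = avg of two middle elements.
x = 15: 1 elements are < x, 4 elements are > x.
New sorted list: [4, 15, 16, 22, 23, 25]
New median = 19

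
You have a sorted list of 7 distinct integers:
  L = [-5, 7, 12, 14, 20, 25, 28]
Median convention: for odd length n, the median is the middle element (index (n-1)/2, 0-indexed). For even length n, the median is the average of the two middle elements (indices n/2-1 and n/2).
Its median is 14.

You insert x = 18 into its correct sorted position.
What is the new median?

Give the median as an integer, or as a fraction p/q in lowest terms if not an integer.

Answer: 16

Derivation:
Old list (sorted, length 7): [-5, 7, 12, 14, 20, 25, 28]
Old median = 14
Insert x = 18
Old length odd (7). Middle was index 3 = 14.
New length even (8). New median = avg of two middle elements.
x = 18: 4 elements are < x, 3 elements are > x.
New sorted list: [-5, 7, 12, 14, 18, 20, 25, 28]
New median = 16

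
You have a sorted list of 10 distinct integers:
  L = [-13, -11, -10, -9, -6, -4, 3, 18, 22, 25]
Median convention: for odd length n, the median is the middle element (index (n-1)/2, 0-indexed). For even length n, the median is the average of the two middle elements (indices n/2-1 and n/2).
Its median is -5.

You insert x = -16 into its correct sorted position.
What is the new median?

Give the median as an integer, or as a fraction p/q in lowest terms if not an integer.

Old list (sorted, length 10): [-13, -11, -10, -9, -6, -4, 3, 18, 22, 25]
Old median = -5
Insert x = -16
Old length even (10). Middle pair: indices 4,5 = -6,-4.
New length odd (11). New median = single middle element.
x = -16: 0 elements are < x, 10 elements are > x.
New sorted list: [-16, -13, -11, -10, -9, -6, -4, 3, 18, 22, 25]
New median = -6

Answer: -6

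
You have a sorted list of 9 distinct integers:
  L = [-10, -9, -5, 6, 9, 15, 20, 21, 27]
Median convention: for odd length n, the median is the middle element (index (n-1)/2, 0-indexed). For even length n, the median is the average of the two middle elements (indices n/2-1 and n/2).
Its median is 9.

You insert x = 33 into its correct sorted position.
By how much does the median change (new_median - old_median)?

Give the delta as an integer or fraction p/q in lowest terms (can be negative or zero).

Old median = 9
After inserting x = 33: new sorted = [-10, -9, -5, 6, 9, 15, 20, 21, 27, 33]
New median = 12
Delta = 12 - 9 = 3

Answer: 3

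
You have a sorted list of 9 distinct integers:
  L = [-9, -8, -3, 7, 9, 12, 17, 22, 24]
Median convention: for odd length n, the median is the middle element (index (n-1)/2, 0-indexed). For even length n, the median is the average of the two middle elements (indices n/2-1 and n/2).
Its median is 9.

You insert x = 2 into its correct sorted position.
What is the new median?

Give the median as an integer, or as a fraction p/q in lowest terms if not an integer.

Old list (sorted, length 9): [-9, -8, -3, 7, 9, 12, 17, 22, 24]
Old median = 9
Insert x = 2
Old length odd (9). Middle was index 4 = 9.
New length even (10). New median = avg of two middle elements.
x = 2: 3 elements are < x, 6 elements are > x.
New sorted list: [-9, -8, -3, 2, 7, 9, 12, 17, 22, 24]
New median = 8

Answer: 8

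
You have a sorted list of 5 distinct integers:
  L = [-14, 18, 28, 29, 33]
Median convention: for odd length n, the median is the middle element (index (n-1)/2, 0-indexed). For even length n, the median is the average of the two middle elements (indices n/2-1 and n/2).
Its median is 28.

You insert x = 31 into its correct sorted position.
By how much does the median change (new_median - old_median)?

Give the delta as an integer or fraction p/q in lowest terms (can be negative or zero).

Answer: 1/2

Derivation:
Old median = 28
After inserting x = 31: new sorted = [-14, 18, 28, 29, 31, 33]
New median = 57/2
Delta = 57/2 - 28 = 1/2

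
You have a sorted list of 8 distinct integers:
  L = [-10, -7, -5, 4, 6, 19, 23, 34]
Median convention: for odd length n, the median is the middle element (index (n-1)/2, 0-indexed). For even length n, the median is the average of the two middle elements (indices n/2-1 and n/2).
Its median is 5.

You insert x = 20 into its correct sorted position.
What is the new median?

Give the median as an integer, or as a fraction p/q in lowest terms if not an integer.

Answer: 6

Derivation:
Old list (sorted, length 8): [-10, -7, -5, 4, 6, 19, 23, 34]
Old median = 5
Insert x = 20
Old length even (8). Middle pair: indices 3,4 = 4,6.
New length odd (9). New median = single middle element.
x = 20: 6 elements are < x, 2 elements are > x.
New sorted list: [-10, -7, -5, 4, 6, 19, 20, 23, 34]
New median = 6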